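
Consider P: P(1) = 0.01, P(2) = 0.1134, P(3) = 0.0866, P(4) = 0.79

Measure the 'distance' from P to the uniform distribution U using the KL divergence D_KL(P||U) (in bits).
1.0031 bits

U(i) = 1/4 for all i

D_KL(P||U) = Σ P(x) log₂(P(x) / (1/4))
           = Σ P(x) log₂(P(x)) + log₂(4)
           = log₂(4) - H(P)

H(P) = -Σ P(x) log₂(P(x)):
  -P(1)·log₂(P(1)) = -(0.01)·log₂(0.01) = 0.06644
  -P(2)·log₂(P(2)) = -(0.1134)·log₂(0.1134) = 0.35613
  -P(3)·log₂(P(3)) = -(0.0866)·log₂(0.0866) = 0.30565
  -P(4)·log₂(P(4)) = -(0.79)·log₂(0.79) = 0.26866
H(P) = 0.06644 + 0.35613 + 0.30565 + 0.26866 = 0.99688 bits

log₂(4) = 2.00000 bits

D_KL(P||U) = 2.00000 - 0.99688 = 1.00312 ≈ 1.0031 bits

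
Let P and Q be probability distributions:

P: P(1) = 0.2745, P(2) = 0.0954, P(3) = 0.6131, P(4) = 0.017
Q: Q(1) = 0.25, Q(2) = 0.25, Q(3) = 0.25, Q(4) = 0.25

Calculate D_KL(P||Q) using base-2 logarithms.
0.6320 bits

D_KL(P||Q) = Σ P(x) log₂(P(x)/Q(x))

Computing term by term:
  P(1)·log₂(P(1)/Q(1)) = 0.2745·log₂(0.2745/0.25) = 0.03702
  P(2)·log₂(P(2)/Q(2)) = 0.0954·log₂(0.0954/0.25) = -0.13259
  P(3)·log₂(P(3)/Q(3)) = 0.6131·log₂(0.6131/0.25) = 0.79347
  P(4)·log₂(P(4)/Q(4)) = 0.017·log₂(0.017/0.25) = -0.06593

D_KL(P||Q) = 0.03702 - 0.13259 + 0.79347 - 0.06593 = 0.63197 ≈ 0.6320 bits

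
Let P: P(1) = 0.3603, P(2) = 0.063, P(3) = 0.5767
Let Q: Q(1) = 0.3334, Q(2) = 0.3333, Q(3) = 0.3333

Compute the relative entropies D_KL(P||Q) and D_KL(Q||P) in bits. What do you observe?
D_KL(P||Q) = 0.3451 bits, D_KL(Q||P) = 0.5001 bits. The two directions give different values (D_KL(Q||P) exceeds D_KL(P||Q) by 0.1550 bits): KL divergence is asymmetric.

D_KL(P||Q) = Σ P(x) log₂(P(x)/Q(x))

Computing term by term:
  P(1)·log₂(P(1)/Q(1)) = 0.3603·log₂(0.3603/0.3334) = 0.04033
  P(2)·log₂(P(2)/Q(2)) = 0.063·log₂(0.063/0.3333) = -0.15141
  P(3)·log₂(P(3)/Q(3)) = 0.5767·log₂(0.5767/0.3333) = 0.45617

D_KL(P||Q) = 0.04033 - 0.15141 + 0.45617 = 0.34509 ≈ 0.3451 bits

D_KL(Q||P) = Σ Q(x) log₂(Q(x)/P(x))

Computing term by term:
  Q(1)·log₂(Q(1)/P(1)) = 0.3334·log₂(0.3334/0.3603) = -0.03732
  Q(2)·log₂(Q(2)/P(2)) = 0.3333·log₂(0.3333/0.063) = 0.80105
  Q(3)·log₂(Q(3)/P(3)) = 0.3333·log₂(0.3333/0.5767) = -0.26364

D_KL(Q||P) = -0.03732 + 0.80105 - 0.26364 = 0.50009 ≈ 0.5001 bits

These are NOT equal (difference: 0.1550 bits). KL divergence is asymmetric: D_KL(P||Q) ≠ D_KL(Q||P) in general.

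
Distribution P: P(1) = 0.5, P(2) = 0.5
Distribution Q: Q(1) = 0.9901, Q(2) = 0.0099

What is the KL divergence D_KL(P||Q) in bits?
2.3364 bits

D_KL(P||Q) = Σ P(x) log₂(P(x)/Q(x))

Computing term by term:
  P(1)·log₂(P(1)/Q(1)) = 0.5·log₂(0.5/0.9901) = -0.49282
  P(2)·log₂(P(2)/Q(2)) = 0.5·log₂(0.5/0.0099) = 2.82918

D_KL(P||Q) = -0.49282 + 2.82918 = 2.33636 ≈ 2.3364 bits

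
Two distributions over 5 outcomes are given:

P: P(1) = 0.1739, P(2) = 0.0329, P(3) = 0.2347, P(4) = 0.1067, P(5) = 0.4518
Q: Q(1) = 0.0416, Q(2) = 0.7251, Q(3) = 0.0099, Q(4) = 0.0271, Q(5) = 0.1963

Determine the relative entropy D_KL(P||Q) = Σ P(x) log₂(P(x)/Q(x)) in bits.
2.0383 bits

D_KL(P||Q) = Σ P(x) log₂(P(x)/Q(x))

Computing term by term:
  P(1)·log₂(P(1)/Q(1)) = 0.1739·log₂(0.1739/0.0416) = 0.35886
  P(2)·log₂(P(2)/Q(2)) = 0.0329·log₂(0.0329/0.7251) = -0.14680
  P(3)·log₂(P(3)/Q(3)) = 0.2347·log₂(0.2347/0.0099) = 1.07193
  P(4)·log₂(P(4)/Q(4)) = 0.1067·log₂(0.1067/0.0271) = 0.21097
  P(5)·log₂(P(5)/Q(5)) = 0.4518·log₂(0.4518/0.1963) = 0.54335

D_KL(P||Q) = 0.35886 - 0.14680 + 1.07193 + 0.21097 + 0.54335 = 2.03831 ≈ 2.0383 bits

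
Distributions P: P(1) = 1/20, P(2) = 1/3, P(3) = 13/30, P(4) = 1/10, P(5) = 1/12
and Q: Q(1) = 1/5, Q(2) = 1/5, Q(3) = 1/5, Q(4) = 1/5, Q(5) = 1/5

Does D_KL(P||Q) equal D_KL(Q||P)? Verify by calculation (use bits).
D_KL(P||Q) = 0.4238 bits, D_KL(Q||P) = 0.4821 bits. No — D_KL(P||Q) ≠ D_KL(Q||P) for this pair.

D_KL(P||Q) = Σ P(x) log₂(P(x)/Q(x))

Computing term by term:
  P(1)·log₂(P(1)/Q(1)) = (1/20)·log₂((1/20)/(1/5)) = -0.10000
  P(2)·log₂(P(2)/Q(2)) = (1/3)·log₂((1/3)/(1/5)) = 0.24566
  P(3)·log₂(P(3)/Q(3)) = (13/30)·log₂((13/30)/(1/5)) = 0.48337
  P(4)·log₂(P(4)/Q(4)) = (1/10)·log₂((1/10)/(1/5)) = -0.10000
  P(5)·log₂(P(5)/Q(5)) = (1/12)·log₂((1/12)/(1/5)) = -0.10525

D_KL(P||Q) = -0.10000 + 0.24566 + 0.48337 - 0.10000 - 0.10525 = 0.42378 ≈ 0.4238 bits

D_KL(Q||P) = Σ Q(x) log₂(Q(x)/P(x))

Computing term by term:
  Q(1)·log₂(Q(1)/P(1)) = (1/5)·log₂((1/5)/(1/20)) = 0.40000
  Q(2)·log₂(Q(2)/P(2)) = (1/5)·log₂((1/5)/(1/3)) = -0.14739
  Q(3)·log₂(Q(3)/P(3)) = (1/5)·log₂((1/5)/(13/30)) = -0.22310
  Q(4)·log₂(Q(4)/P(4)) = (1/5)·log₂((1/5)/(1/10)) = 0.20000
  Q(5)·log₂(Q(5)/P(5)) = (1/5)·log₂((1/5)/(1/12)) = 0.25261

D_KL(Q||P) = 0.40000 - 0.14739 - 0.22310 + 0.20000 + 0.25261 = 0.48212 ≈ 0.4821 bits

These are NOT equal (difference: 0.0583 bits). KL divergence is asymmetric: D_KL(P||Q) ≠ D_KL(Q||P) in general.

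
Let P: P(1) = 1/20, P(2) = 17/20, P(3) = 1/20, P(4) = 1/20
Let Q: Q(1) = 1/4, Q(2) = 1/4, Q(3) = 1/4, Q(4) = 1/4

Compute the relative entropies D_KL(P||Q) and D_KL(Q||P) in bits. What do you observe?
D_KL(P||Q) = 1.1524 bits, D_KL(Q||P) = 1.3001 bits. The two directions give different values (D_KL(Q||P) exceeds D_KL(P||Q) by 0.1477 bits): KL divergence is asymmetric.

D_KL(P||Q) = Σ P(x) log₂(P(x)/Q(x))

Computing term by term:
  P(1)·log₂(P(1)/Q(1)) = (1/20)·log₂((1/20)/(1/4)) = -0.11610
  P(2)·log₂(P(2)/Q(2)) = (17/20)·log₂((17/20)/(1/4)) = 1.50070
  P(3)·log₂(P(3)/Q(3)) = (1/20)·log₂((1/20)/(1/4)) = -0.11610
  P(4)·log₂(P(4)/Q(4)) = (1/20)·log₂((1/20)/(1/4)) = -0.11610

D_KL(P||Q) = -0.11610 + 1.50070 - 0.11610 - 0.11610 = 1.15240 ≈ 1.1524 bits

D_KL(Q||P) = Σ Q(x) log₂(Q(x)/P(x))

Computing term by term:
  Q(1)·log₂(Q(1)/P(1)) = (1/4)·log₂((1/4)/(1/20)) = 0.58048
  Q(2)·log₂(Q(2)/P(2)) = (1/4)·log₂((1/4)/(17/20)) = -0.44138
  Q(3)·log₂(Q(3)/P(3)) = (1/4)·log₂((1/4)/(1/20)) = 0.58048
  Q(4)·log₂(Q(4)/P(4)) = (1/4)·log₂((1/4)/(1/20)) = 0.58048

D_KL(Q||P) = 0.58048 - 0.44138 + 0.58048 + 0.58048 = 1.30006 ≈ 1.3001 bits

These are NOT equal (difference: 0.1477 bits). KL divergence is asymmetric: D_KL(P||Q) ≠ D_KL(Q||P) in general.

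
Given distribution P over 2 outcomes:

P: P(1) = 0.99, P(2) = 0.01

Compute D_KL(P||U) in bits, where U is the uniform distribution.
0.9192 bits

U(i) = 1/2 for all i

D_KL(P||U) = Σ P(x) log₂(P(x) / (1/2))
           = Σ P(x) log₂(P(x)) + log₂(2)
           = log₂(2) - H(P)

H(P) = -Σ P(x) log₂(P(x)):
  -P(1)·log₂(P(1)) = -(0.99)·log₂(0.99) = 0.01435
  -P(2)·log₂(P(2)) = -(0.01)·log₂(0.01) = 0.06644
H(P) = 0.01435 + 0.06644 = 0.08079 bits

log₂(2) = 1.00000 bits

D_KL(P||U) = 1.00000 - 0.08079 = 0.91921 ≈ 0.9192 bits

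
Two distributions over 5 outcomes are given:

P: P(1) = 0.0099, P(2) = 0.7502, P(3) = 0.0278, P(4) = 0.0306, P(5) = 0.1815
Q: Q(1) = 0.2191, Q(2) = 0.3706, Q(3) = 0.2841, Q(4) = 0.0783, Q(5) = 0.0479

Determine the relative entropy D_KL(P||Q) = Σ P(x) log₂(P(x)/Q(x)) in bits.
0.9332 bits

D_KL(P||Q) = Σ P(x) log₂(P(x)/Q(x))

Computing term by term:
  P(1)·log₂(P(1)/Q(1)) = 0.0099·log₂(0.0099/0.2191) = -0.04423
  P(2)·log₂(P(2)/Q(2)) = 0.7502·log₂(0.7502/0.3706) = 0.76326
  P(3)·log₂(P(3)/Q(3)) = 0.0278·log₂(0.0278/0.2841) = -0.09322
  P(4)·log₂(P(4)/Q(4)) = 0.0306·log₂(0.0306/0.0783) = -0.04148
  P(5)·log₂(P(5)/Q(5)) = 0.1815·log₂(0.1815/0.0479) = 0.34882

D_KL(P||Q) = -0.04423 + 0.76326 - 0.09322 - 0.04148 + 0.34882 = 0.93315 ≈ 0.9332 bits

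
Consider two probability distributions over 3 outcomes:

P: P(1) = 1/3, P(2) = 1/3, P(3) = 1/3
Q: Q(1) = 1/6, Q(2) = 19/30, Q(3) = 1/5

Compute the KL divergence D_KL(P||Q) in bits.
0.2703 bits

D_KL(P||Q) = Σ P(x) log₂(P(x)/Q(x))

Computing term by term:
  P(1)·log₂(P(1)/Q(1)) = (1/3)·log₂((1/3)/(1/6)) = 0.33333
  P(2)·log₂(P(2)/Q(2)) = (1/3)·log₂((1/3)/(19/30)) = -0.30867
  P(3)·log₂(P(3)/Q(3)) = (1/3)·log₂((1/3)/(1/5)) = 0.24566

D_KL(P||Q) = 0.33333 - 0.30867 + 0.24566 = 0.27032 ≈ 0.2703 bits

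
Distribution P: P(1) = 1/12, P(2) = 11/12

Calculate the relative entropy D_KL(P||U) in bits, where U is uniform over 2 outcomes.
0.5862 bits

U(i) = 1/2 for all i

D_KL(P||U) = Σ P(x) log₂(P(x) / (1/2))
           = Σ P(x) log₂(P(x)) + log₂(2)
           = log₂(2) - H(P)

H(P) = -Σ P(x) log₂(P(x)):
  -P(1)·log₂(P(1)) = -(1/12)·log₂(1/12) = 0.29875
  -P(2)·log₂(P(2)) = -(11/12)·log₂(11/12) = 0.11507
H(P) = 0.29875 + 0.11507 = 0.41382 bits

log₂(2) = 1.00000 bits

D_KL(P||U) = 1.00000 - 0.41382 = 0.58618 ≈ 0.5862 bits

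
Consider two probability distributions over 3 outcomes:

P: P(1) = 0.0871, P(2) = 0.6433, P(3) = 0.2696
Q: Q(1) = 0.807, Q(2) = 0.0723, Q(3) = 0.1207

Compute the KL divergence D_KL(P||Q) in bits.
2.0614 bits

D_KL(P||Q) = Σ P(x) log₂(P(x)/Q(x))

Computing term by term:
  P(1)·log₂(P(1)/Q(1)) = 0.0871·log₂(0.0871/0.807) = -0.27975
  P(2)·log₂(P(2)/Q(2)) = 0.6433·log₂(0.6433/0.0723) = 2.02860
  P(3)·log₂(P(3)/Q(3)) = 0.2696·log₂(0.2696/0.1207) = 0.31257

D_KL(P||Q) = -0.27975 + 2.02860 + 0.31257 = 2.06142 ≈ 2.0614 bits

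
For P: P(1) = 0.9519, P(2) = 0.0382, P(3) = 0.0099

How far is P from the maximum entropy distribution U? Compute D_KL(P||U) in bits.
1.2714 bits

U(i) = 1/3 for all i

D_KL(P||U) = Σ P(x) log₂(P(x) / (1/3))
           = Σ P(x) log₂(P(x)) + log₂(3)
           = log₂(3) - H(P)

H(P) = -Σ P(x) log₂(P(x)):
  -P(1)·log₂(P(1)) = -(0.9519)·log₂(0.9519) = 0.06770
  -P(2)·log₂(P(2)) = -(0.0382)·log₂(0.0382) = 0.17993
  -P(3)·log₂(P(3)) = -(0.0099)·log₂(0.0099) = 0.06592
H(P) = 0.06770 + 0.17993 + 0.06592 = 0.31355 bits

log₂(3) = 1.58496 bits

D_KL(P||U) = 1.58496 - 0.31355 = 1.27141 ≈ 1.2714 bits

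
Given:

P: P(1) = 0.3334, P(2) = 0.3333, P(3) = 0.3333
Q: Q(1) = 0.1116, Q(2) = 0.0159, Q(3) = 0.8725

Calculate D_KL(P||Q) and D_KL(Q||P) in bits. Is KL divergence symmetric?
D_KL(P||Q) = 1.5268 bits, D_KL(Q||P) = 0.9653 bits. No, KL divergence is not symmetric.

D_KL(P||Q) = Σ P(x) log₂(P(x)/Q(x))

Computing term by term:
  P(1)·log₂(P(1)/Q(1)) = 0.3334·log₂(0.3334/0.1116) = 0.52641
  P(2)·log₂(P(2)/Q(2)) = 0.3333·log₂(0.3333/0.0159) = 1.46309
  P(3)·log₂(P(3)/Q(3)) = 0.3333·log₂(0.3333/0.8725) = -0.46273

D_KL(P||Q) = 0.52641 + 1.46309 - 0.46273 = 1.52677 ≈ 1.5268 bits

D_KL(Q||P) = Σ Q(x) log₂(Q(x)/P(x))

Computing term by term:
  Q(1)·log₂(Q(1)/P(1)) = 0.1116·log₂(0.1116/0.3334) = -0.17621
  Q(2)·log₂(Q(2)/P(2)) = 0.0159·log₂(0.0159/0.3333) = -0.06980
  Q(3)·log₂(Q(3)/P(3)) = 0.8725·log₂(0.8725/0.3333) = 1.21132

D_KL(Q||P) = -0.17621 - 0.06980 + 1.21132 = 0.96531 ≈ 0.9653 bits

These are NOT equal (difference: 0.5615 bits). KL divergence is asymmetric: D_KL(P||Q) ≠ D_KL(Q||P) in general.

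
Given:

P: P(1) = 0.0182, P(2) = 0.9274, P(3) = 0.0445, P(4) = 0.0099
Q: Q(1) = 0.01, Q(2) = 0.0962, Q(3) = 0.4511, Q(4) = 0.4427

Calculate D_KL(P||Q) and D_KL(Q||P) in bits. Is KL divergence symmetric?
D_KL(P||Q) = 2.8445 bits, D_KL(Q||P) = 3.6115 bits. No, KL divergence is not symmetric.

D_KL(P||Q) = Σ P(x) log₂(P(x)/Q(x))

Computing term by term:
  P(1)·log₂(P(1)/Q(1)) = 0.0182·log₂(0.0182/0.01) = 0.01572
  P(2)·log₂(P(2)/Q(2)) = 0.9274·log₂(0.9274/0.0962) = 3.03175
  P(3)·log₂(P(3)/Q(3)) = 0.0445·log₂(0.0445/0.4511) = -0.14870
  P(4)·log₂(P(4)/Q(4)) = 0.0099·log₂(0.0099/0.4427) = -0.05428

D_KL(P||Q) = 0.01572 + 3.03175 - 0.14870 - 0.05428 = 2.84449 ≈ 2.8445 bits

D_KL(Q||P) = Σ Q(x) log₂(Q(x)/P(x))

Computing term by term:
  Q(1)·log₂(Q(1)/P(1)) = 0.01·log₂(0.01/0.0182) = -0.00864
  Q(2)·log₂(Q(2)/P(2)) = 0.0962·log₂(0.0962/0.9274) = -0.31449
  Q(3)·log₂(Q(3)/P(3)) = 0.4511·log₂(0.4511/0.0445) = 1.50738
  Q(4)·log₂(Q(4)/P(4)) = 0.4427·log₂(0.4427/0.0099) = 2.42722

D_KL(Q||P) = -0.00864 - 0.31449 + 1.50738 + 2.42722 = 3.61147 ≈ 3.6115 bits

These are NOT equal (difference: 0.7670 bits). KL divergence is asymmetric: D_KL(P||Q) ≠ D_KL(Q||P) in general.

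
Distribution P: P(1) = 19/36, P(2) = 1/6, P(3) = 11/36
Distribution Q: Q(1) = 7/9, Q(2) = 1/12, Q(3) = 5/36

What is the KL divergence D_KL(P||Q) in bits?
0.2190 bits

D_KL(P||Q) = Σ P(x) log₂(P(x)/Q(x))

Computing term by term:
  P(1)·log₂(P(1)/Q(1)) = (19/36)·log₂((19/36)/(7/9)) = -0.29525
  P(2)·log₂(P(2)/Q(2)) = (1/6)·log₂((1/6)/(1/12)) = 0.16667
  P(3)·log₂(P(3)/Q(3)) = (11/36)·log₂((11/36)/(5/36)) = 0.34757

D_KL(P||Q) = -0.29525 + 0.16667 + 0.34757 = 0.21899 ≈ 0.2190 bits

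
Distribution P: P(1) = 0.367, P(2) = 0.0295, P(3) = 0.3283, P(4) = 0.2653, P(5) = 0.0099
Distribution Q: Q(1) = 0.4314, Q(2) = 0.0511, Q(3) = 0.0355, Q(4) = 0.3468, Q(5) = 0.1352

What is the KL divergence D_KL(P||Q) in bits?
0.8047 bits

D_KL(P||Q) = Σ P(x) log₂(P(x)/Q(x))

Computing term by term:
  P(1)·log₂(P(1)/Q(1)) = 0.367·log₂(0.367/0.4314) = -0.08560
  P(2)·log₂(P(2)/Q(2)) = 0.0295·log₂(0.0295/0.0511) = -0.02338
  P(3)·log₂(P(3)/Q(3)) = 0.3283·log₂(0.3283/0.0355) = 1.05356
  P(4)·log₂(P(4)/Q(4)) = 0.2653·log₂(0.2653/0.3468) = -0.10253
  P(5)·log₂(P(5)/Q(5)) = 0.0099·log₂(0.0099/0.1352) = -0.03734

D_KL(P||Q) = -0.08560 - 0.02338 + 1.05356 - 0.10253 - 0.03734 = 0.80471 ≈ 0.8047 bits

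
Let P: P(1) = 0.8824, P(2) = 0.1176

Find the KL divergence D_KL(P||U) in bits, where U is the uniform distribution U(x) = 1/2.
0.4776 bits

U(i) = 1/2 for all i

D_KL(P||U) = Σ P(x) log₂(P(x) / (1/2))
           = Σ P(x) log₂(P(x)) + log₂(2)
           = log₂(2) - H(P)

H(P) = -Σ P(x) log₂(P(x)):
  -P(1)·log₂(P(1)) = -(0.8824)·log₂(0.8824) = 0.15927
  -P(2)·log₂(P(2)) = -(0.1176)·log₂(0.1176) = 0.36315
H(P) = 0.15927 + 0.36315 = 0.52242 bits

log₂(2) = 1.00000 bits

D_KL(P||U) = 1.00000 - 0.52242 = 0.47758 ≈ 0.4776 bits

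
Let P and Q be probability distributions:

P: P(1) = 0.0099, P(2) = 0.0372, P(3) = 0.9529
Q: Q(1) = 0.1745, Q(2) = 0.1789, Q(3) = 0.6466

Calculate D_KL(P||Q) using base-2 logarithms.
0.4078 bits

D_KL(P||Q) = Σ P(x) log₂(P(x)/Q(x))

Computing term by term:
  P(1)·log₂(P(1)/Q(1)) = 0.0099·log₂(0.0099/0.1745) = -0.04098
  P(2)·log₂(P(2)/Q(2)) = 0.0372·log₂(0.0372/0.1789) = -0.08429
  P(3)·log₂(P(3)/Q(3)) = 0.9529·log₂(0.9529/0.6466) = 0.53310

D_KL(P||Q) = -0.04098 - 0.08429 + 0.53310 = 0.40783 ≈ 0.4078 bits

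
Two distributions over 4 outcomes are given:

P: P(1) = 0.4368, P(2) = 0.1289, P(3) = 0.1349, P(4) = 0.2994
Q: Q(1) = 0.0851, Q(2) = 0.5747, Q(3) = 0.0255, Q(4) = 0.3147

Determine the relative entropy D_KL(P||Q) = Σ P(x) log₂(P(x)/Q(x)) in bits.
1.0554 bits

D_KL(P||Q) = Σ P(x) log₂(P(x)/Q(x))

Computing term by term:
  P(1)·log₂(P(1)/Q(1)) = 0.4368·log₂(0.4368/0.0851) = 1.03074
  P(2)·log₂(P(2)/Q(2)) = 0.1289·log₂(0.1289/0.5747) = -0.27798
  P(3)·log₂(P(3)/Q(3)) = 0.1349·log₂(0.1349/0.0255) = 0.32421
  P(4)·log₂(P(4)/Q(4)) = 0.2994·log₂(0.2994/0.3147) = -0.02153

D_KL(P||Q) = 1.03074 - 0.27798 + 0.32421 - 0.02153 = 1.05544 ≈ 1.0554 bits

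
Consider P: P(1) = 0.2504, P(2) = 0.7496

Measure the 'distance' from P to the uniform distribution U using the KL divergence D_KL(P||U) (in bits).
0.1881 bits

U(i) = 1/2 for all i

D_KL(P||U) = Σ P(x) log₂(P(x) / (1/2))
           = Σ P(x) log₂(P(x)) + log₂(2)
           = log₂(2) - H(P)

H(P) = -Σ P(x) log₂(P(x)):
  -P(1)·log₂(P(1)) = -(0.2504)·log₂(0.2504) = 0.50022
  -P(2)·log₂(P(2)) = -(0.7496)·log₂(0.7496) = 0.31169
H(P) = 0.50022 + 0.31169 = 0.81191 bits

log₂(2) = 1.00000 bits

D_KL(P||U) = 1.00000 - 0.81191 = 0.18809 ≈ 0.1881 bits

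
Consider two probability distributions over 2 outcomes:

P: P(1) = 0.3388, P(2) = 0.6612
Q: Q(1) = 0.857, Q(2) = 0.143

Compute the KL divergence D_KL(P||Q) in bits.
1.0070 bits

D_KL(P||Q) = Σ P(x) log₂(P(x)/Q(x))

Computing term by term:
  P(1)·log₂(P(1)/Q(1)) = 0.3388·log₂(0.3388/0.857) = -0.45361
  P(2)·log₂(P(2)/Q(2)) = 0.6612·log₂(0.6612/0.143) = 1.46064

D_KL(P||Q) = -0.45361 + 1.46064 = 1.00703 ≈ 1.0070 bits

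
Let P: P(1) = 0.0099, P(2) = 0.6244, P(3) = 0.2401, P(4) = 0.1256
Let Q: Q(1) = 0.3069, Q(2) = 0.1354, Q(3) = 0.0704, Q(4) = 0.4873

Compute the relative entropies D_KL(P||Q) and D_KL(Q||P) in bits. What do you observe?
D_KL(P||Q) = 1.5072 bits, D_KL(Q||P) = 2.0504 bits. The two directions give different values (D_KL(Q||P) exceeds D_KL(P||Q) by 0.5432 bits): KL divergence is asymmetric.

D_KL(P||Q) = Σ P(x) log₂(P(x)/Q(x))

Computing term by term:
  P(1)·log₂(P(1)/Q(1)) = 0.0099·log₂(0.0099/0.3069) = -0.04905
  P(2)·log₂(P(2)/Q(2)) = 0.6244·log₂(0.6244/0.1354) = 1.37695
  P(3)·log₂(P(3)/Q(3)) = 0.2401·log₂(0.2401/0.0704) = 0.42497
  P(4)·log₂(P(4)/Q(4)) = 0.1256·log₂(0.1256/0.4873) = -0.24567

D_KL(P||Q) = -0.04905 + 1.37695 + 0.42497 - 0.24567 = 1.50720 ≈ 1.5072 bits

D_KL(Q||P) = Σ Q(x) log₂(Q(x)/P(x))

Computing term by term:
  Q(1)·log₂(Q(1)/P(1)) = 0.3069·log₂(0.3069/0.0099) = 1.52044
  Q(2)·log₂(Q(2)/P(2)) = 0.1354·log₂(0.1354/0.6244) = -0.29859
  Q(3)·log₂(Q(3)/P(3)) = 0.0704·log₂(0.0704/0.2401) = -0.12461
  Q(4)·log₂(Q(4)/P(4)) = 0.4873·log₂(0.4873/0.1256) = 0.95315

D_KL(Q||P) = 1.52044 - 0.29859 - 0.12461 + 0.95315 = 2.05039 ≈ 2.0504 bits

These are NOT equal (difference: 0.5432 bits). KL divergence is asymmetric: D_KL(P||Q) ≠ D_KL(Q||P) in general.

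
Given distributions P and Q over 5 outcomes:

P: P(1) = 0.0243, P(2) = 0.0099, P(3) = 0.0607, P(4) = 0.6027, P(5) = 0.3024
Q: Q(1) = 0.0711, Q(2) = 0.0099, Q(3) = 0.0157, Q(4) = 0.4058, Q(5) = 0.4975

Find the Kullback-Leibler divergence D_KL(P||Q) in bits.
0.2075 bits

D_KL(P||Q) = Σ P(x) log₂(P(x)/Q(x))

Computing term by term:
  P(1)·log₂(P(1)/Q(1)) = 0.0243·log₂(0.0243/0.0711) = -0.03764
  P(2)·log₂(P(2)/Q(2)) = 0.0099·log₂(0.0099/0.0099) = 0.00000
  P(3)·log₂(P(3)/Q(3)) = 0.0607·log₂(0.0607/0.0157) = 0.11842
  P(4)·log₂(P(4)/Q(4)) = 0.6027·log₂(0.6027/0.4058) = 0.34394
  P(5)·log₂(P(5)/Q(5)) = 0.3024·log₂(0.3024/0.4975) = -0.21720

D_KL(P||Q) = -0.03764 + 0.00000 + 0.11842 + 0.34394 - 0.21720 = 0.20752 ≈ 0.2075 bits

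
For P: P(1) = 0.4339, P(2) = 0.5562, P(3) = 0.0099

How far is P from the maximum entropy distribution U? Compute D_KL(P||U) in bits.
0.5257 bits

U(i) = 1/3 for all i

D_KL(P||U) = Σ P(x) log₂(P(x) / (1/3))
           = Σ P(x) log₂(P(x)) + log₂(3)
           = log₂(3) - H(P)

H(P) = -Σ P(x) log₂(P(x)):
  -P(1)·log₂(P(1)) = -(0.4339)·log₂(0.4339) = 0.52266
  -P(2)·log₂(P(2)) = -(0.5562)·log₂(0.5562) = 0.47073
  -P(3)·log₂(P(3)) = -(0.0099)·log₂(0.0099) = 0.06592
H(P) = 0.52266 + 0.47073 + 0.06592 = 1.05931 bits

log₂(3) = 1.58496 bits

D_KL(P||U) = 1.58496 - 1.05931 = 0.52565 ≈ 0.5257 bits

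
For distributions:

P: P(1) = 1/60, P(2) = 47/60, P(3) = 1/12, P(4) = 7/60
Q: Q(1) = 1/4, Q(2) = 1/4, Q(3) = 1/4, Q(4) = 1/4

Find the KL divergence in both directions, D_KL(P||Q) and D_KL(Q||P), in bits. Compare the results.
D_KL(P||Q) = 0.9652 bits, D_KL(Q||P) = 1.2359 bits. D_KL(Q||P) is larger than D_KL(P||Q) by 0.2707 bits; the two directions differ.

D_KL(P||Q) = Σ P(x) log₂(P(x)/Q(x))

Computing term by term:
  P(1)·log₂(P(1)/Q(1)) = (1/60)·log₂((1/60)/(1/4)) = -0.06511
  P(2)·log₂(P(2)/Q(2)) = (47/60)·log₂((47/60)/(1/4)) = 1.29070
  P(3)·log₂(P(3)/Q(3)) = (1/12)·log₂((1/12)/(1/4)) = -0.13208
  P(4)·log₂(P(4)/Q(4)) = (7/60)·log₂((7/60)/(1/4)) = -0.12828

D_KL(P||Q) = -0.06511 + 1.29070 - 0.13208 - 0.12828 = 0.96523 ≈ 0.9652 bits

D_KL(Q||P) = Σ Q(x) log₂(Q(x)/P(x))

Computing term by term:
  Q(1)·log₂(Q(1)/P(1)) = (1/4)·log₂((1/4)/(1/60)) = 0.97672
  Q(2)·log₂(Q(2)/P(2)) = (1/4)·log₂((1/4)/(47/60)) = -0.41192
  Q(3)·log₂(Q(3)/P(3)) = (1/4)·log₂((1/4)/(1/12)) = 0.39624
  Q(4)·log₂(Q(4)/P(4)) = (1/4)·log₂((1/4)/(7/60)) = 0.27488

D_KL(Q||P) = 0.97672 - 0.41192 + 0.39624 + 0.27488 = 1.23592 ≈ 1.2359 bits

These are NOT equal (difference: 0.2707 bits). KL divergence is asymmetric: D_KL(P||Q) ≠ D_KL(Q||P) in general.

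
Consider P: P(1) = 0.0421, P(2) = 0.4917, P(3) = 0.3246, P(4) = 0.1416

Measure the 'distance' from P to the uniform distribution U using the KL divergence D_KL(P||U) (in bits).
0.3778 bits

U(i) = 1/4 for all i

D_KL(P||U) = Σ P(x) log₂(P(x) / (1/4))
           = Σ P(x) log₂(P(x)) + log₂(4)
           = log₂(4) - H(P)

H(P) = -Σ P(x) log₂(P(x)):
  -P(1)·log₂(P(1)) = -(0.0421)·log₂(0.0421) = 0.19240
  -P(2)·log₂(P(2)) = -(0.4917)·log₂(0.4917) = 0.50357
  -P(3)·log₂(P(3)) = -(0.3246)·log₂(0.3246) = 0.52691
  -P(4)·log₂(P(4)) = -(0.1416)·log₂(0.1416) = 0.39933
H(P) = 0.19240 + 0.50357 + 0.52691 + 0.39933 = 1.62221 bits

log₂(4) = 2.00000 bits

D_KL(P||U) = 2.00000 - 1.62221 = 0.37779 ≈ 0.3778 bits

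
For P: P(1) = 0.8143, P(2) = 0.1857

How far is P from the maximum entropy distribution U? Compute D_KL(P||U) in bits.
0.3076 bits

U(i) = 1/2 for all i

D_KL(P||U) = Σ P(x) log₂(P(x) / (1/2))
           = Σ P(x) log₂(P(x)) + log₂(2)
           = log₂(2) - H(P)

H(P) = -Σ P(x) log₂(P(x)):
  -P(1)·log₂(P(1)) = -(0.8143)·log₂(0.8143) = 0.24133
  -P(2)·log₂(P(2)) = -(0.1857)·log₂(0.1857) = 0.45106
H(P) = 0.24133 + 0.45106 = 0.69239 bits

log₂(2) = 1.00000 bits

D_KL(P||U) = 1.00000 - 0.69239 = 0.30761 ≈ 0.3076 bits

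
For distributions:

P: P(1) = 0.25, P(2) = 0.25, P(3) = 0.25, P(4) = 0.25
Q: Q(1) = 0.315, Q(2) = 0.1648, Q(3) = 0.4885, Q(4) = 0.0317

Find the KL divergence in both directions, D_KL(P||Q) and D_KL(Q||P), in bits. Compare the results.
D_KL(P||Q) = 0.5702 bits, D_KL(Q||P) = 0.3836 bits. D_KL(P||Q) is larger than D_KL(Q||P) by 0.1866 bits; the two directions differ.

D_KL(P||Q) = Σ P(x) log₂(P(x)/Q(x))

Computing term by term:
  P(1)·log₂(P(1)/Q(1)) = 0.25·log₂(0.25/0.315) = -0.08336
  P(2)·log₂(P(2)/Q(2)) = 0.25·log₂(0.25/0.1648) = 0.15030
  P(3)·log₂(P(3)/Q(3)) = 0.25·log₂(0.25/0.4885) = -0.24161
  P(4)·log₂(P(4)/Q(4)) = 0.25·log₂(0.25/0.0317) = 0.74484

D_KL(P||Q) = -0.08336 + 0.15030 - 0.24161 + 0.74484 = 0.57017 ≈ 0.5702 bits

D_KL(Q||P) = Σ Q(x) log₂(Q(x)/P(x))

Computing term by term:
  Q(1)·log₂(Q(1)/P(1)) = 0.315·log₂(0.315/0.25) = 0.10503
  Q(2)·log₂(Q(2)/P(2)) = 0.1648·log₂(0.1648/0.25) = -0.09908
  Q(3)·log₂(Q(3)/P(3)) = 0.4885·log₂(0.4885/0.25) = 0.47210
  Q(4)·log₂(Q(4)/P(4)) = 0.0317·log₂(0.0317/0.25) = -0.09445

D_KL(Q||P) = 0.10503 - 0.09908 + 0.47210 - 0.09445 = 0.38360 ≈ 0.3836 bits

These are NOT equal (difference: 0.1866 bits). KL divergence is asymmetric: D_KL(P||Q) ≠ D_KL(Q||P) in general.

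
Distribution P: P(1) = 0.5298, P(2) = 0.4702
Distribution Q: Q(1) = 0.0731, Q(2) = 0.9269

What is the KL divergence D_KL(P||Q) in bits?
1.0535 bits

D_KL(P||Q) = Σ P(x) log₂(P(x)/Q(x))

Computing term by term:
  P(1)·log₂(P(1)/Q(1)) = 0.5298·log₂(0.5298/0.0731) = 1.51391
  P(2)·log₂(P(2)/Q(2)) = 0.4702·log₂(0.4702/0.9269) = -0.46039

D_KL(P||Q) = 1.51391 - 0.46039 = 1.05352 ≈ 1.0535 bits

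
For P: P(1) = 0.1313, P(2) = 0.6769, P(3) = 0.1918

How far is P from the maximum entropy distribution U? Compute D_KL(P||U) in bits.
0.3624 bits

U(i) = 1/3 for all i

D_KL(P||U) = Σ P(x) log₂(P(x) / (1/3))
           = Σ P(x) log₂(P(x)) + log₂(3)
           = log₂(3) - H(P)

H(P) = -Σ P(x) log₂(P(x)):
  -P(1)·log₂(P(1)) = -(0.1313)·log₂(0.1313) = 0.38459
  -P(2)·log₂(P(2)) = -(0.6769)·log₂(0.6769) = 0.38108
  -P(3)·log₂(P(3)) = -(0.1918)·log₂(0.1918) = 0.45693
H(P) = 0.38459 + 0.38108 + 0.45693 = 1.22260 bits

log₂(3) = 1.58496 bits

D_KL(P||U) = 1.58496 - 1.22260 = 0.36236 ≈ 0.3624 bits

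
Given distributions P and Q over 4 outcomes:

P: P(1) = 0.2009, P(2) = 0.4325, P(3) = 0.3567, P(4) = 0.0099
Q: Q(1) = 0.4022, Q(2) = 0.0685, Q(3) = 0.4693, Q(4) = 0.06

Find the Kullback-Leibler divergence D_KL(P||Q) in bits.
0.7817 bits

D_KL(P||Q) = Σ P(x) log₂(P(x)/Q(x))

Computing term by term:
  P(1)·log₂(P(1)/Q(1)) = 0.2009·log₂(0.2009/0.4022) = -0.20119
  P(2)·log₂(P(2)/Q(2)) = 0.4325·log₂(0.4325/0.0685) = 1.14981
  P(3)·log₂(P(3)/Q(3)) = 0.3567·log₂(0.3567/0.4693) = -0.14118
  P(4)·log₂(P(4)/Q(4)) = 0.0099·log₂(0.0099/0.06) = -0.02573

D_KL(P||Q) = -0.20119 + 1.14981 - 0.14118 - 0.02573 = 0.78171 ≈ 0.7817 bits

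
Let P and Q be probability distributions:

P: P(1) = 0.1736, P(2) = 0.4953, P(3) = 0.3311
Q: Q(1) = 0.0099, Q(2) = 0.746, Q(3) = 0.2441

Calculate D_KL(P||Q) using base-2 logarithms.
0.5703 bits

D_KL(P||Q) = Σ P(x) log₂(P(x)/Q(x))

Computing term by term:
  P(1)·log₂(P(1)/Q(1)) = 0.1736·log₂(0.1736/0.0099) = 0.71735
  P(2)·log₂(P(2)/Q(2)) = 0.4953·log₂(0.4953/0.746) = -0.29266
  P(3)·log₂(P(3)/Q(3)) = 0.3311·log₂(0.3311/0.2441) = 0.14562

D_KL(P||Q) = 0.71735 - 0.29266 + 0.14562 = 0.57031 ≈ 0.5703 bits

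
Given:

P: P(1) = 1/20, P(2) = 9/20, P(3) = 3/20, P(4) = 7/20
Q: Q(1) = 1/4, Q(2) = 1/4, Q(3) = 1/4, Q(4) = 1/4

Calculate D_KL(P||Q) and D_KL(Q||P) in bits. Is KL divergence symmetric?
D_KL(P||Q) = 0.3249 bits, D_KL(Q||P) = 0.4314 bits. No, KL divergence is not symmetric.

D_KL(P||Q) = Σ P(x) log₂(P(x)/Q(x))

Computing term by term:
  P(1)·log₂(P(1)/Q(1)) = (1/20)·log₂((1/20)/(1/4)) = -0.11610
  P(2)·log₂(P(2)/Q(2)) = (9/20)·log₂((9/20)/(1/4)) = 0.38160
  P(3)·log₂(P(3)/Q(3)) = (3/20)·log₂((3/20)/(1/4)) = -0.11054
  P(4)·log₂(P(4)/Q(4)) = (7/20)·log₂((7/20)/(1/4)) = 0.16990

D_KL(P||Q) = -0.11610 + 0.38160 - 0.11054 + 0.16990 = 0.32486 ≈ 0.3249 bits

D_KL(Q||P) = Σ Q(x) log₂(Q(x)/P(x))

Computing term by term:
  Q(1)·log₂(Q(1)/P(1)) = (1/4)·log₂((1/4)/(1/20)) = 0.58048
  Q(2)·log₂(Q(2)/P(2)) = (1/4)·log₂((1/4)/(9/20)) = -0.21200
  Q(3)·log₂(Q(3)/P(3)) = (1/4)·log₂((1/4)/(3/20)) = 0.18424
  Q(4)·log₂(Q(4)/P(4)) = (1/4)·log₂((1/4)/(7/20)) = -0.12136

D_KL(Q||P) = 0.58048 - 0.21200 + 0.18424 - 0.12136 = 0.43136 ≈ 0.4314 bits

These are NOT equal (difference: 0.1065 bits). KL divergence is asymmetric: D_KL(P||Q) ≠ D_KL(Q||P) in general.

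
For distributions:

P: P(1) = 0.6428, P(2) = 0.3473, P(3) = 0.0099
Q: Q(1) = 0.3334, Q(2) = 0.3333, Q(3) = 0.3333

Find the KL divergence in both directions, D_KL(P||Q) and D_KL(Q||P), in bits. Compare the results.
D_KL(P||Q) = 0.5792 bits, D_KL(Q||P) = 1.3554 bits. D_KL(Q||P) is larger than D_KL(P||Q) by 0.7762 bits; the two directions differ.

D_KL(P||Q) = Σ P(x) log₂(P(x)/Q(x))

Computing term by term:
  P(1)·log₂(P(1)/Q(1)) = 0.6428·log₂(0.6428/0.3334) = 0.60881
  P(2)·log₂(P(2)/Q(2)) = 0.3473·log₂(0.3473/0.3333) = 0.02062
  P(3)·log₂(P(3)/Q(3)) = 0.0099·log₂(0.0099/0.3333) = -0.05023

D_KL(P||Q) = 0.60881 + 0.02062 - 0.05023 = 0.57920 ≈ 0.5792 bits

D_KL(Q||P) = Σ Q(x) log₂(Q(x)/P(x))

Computing term by term:
  Q(1)·log₂(Q(1)/P(1)) = 0.3334·log₂(0.3334/0.6428) = -0.31577
  Q(2)·log₂(Q(2)/P(2)) = 0.3333·log₂(0.3333/0.3473) = -0.01979
  Q(3)·log₂(Q(3)/P(3)) = 0.3333·log₂(0.3333/0.0099) = 1.69091

D_KL(Q||P) = -0.31577 - 0.01979 + 1.69091 = 1.35535 ≈ 1.3554 bits

These are NOT equal (difference: 0.7762 bits). KL divergence is asymmetric: D_KL(P||Q) ≠ D_KL(Q||P) in general.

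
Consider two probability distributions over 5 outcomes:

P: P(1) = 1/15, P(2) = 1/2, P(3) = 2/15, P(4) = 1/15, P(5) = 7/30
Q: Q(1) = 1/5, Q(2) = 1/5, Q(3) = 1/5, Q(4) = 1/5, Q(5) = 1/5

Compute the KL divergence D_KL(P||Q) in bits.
0.4235 bits

D_KL(P||Q) = Σ P(x) log₂(P(x)/Q(x))

Computing term by term:
  P(1)·log₂(P(1)/Q(1)) = (1/15)·log₂((1/15)/(1/5)) = -0.10566
  P(2)·log₂(P(2)/Q(2)) = (1/2)·log₂((1/2)/(1/5)) = 0.66096
  P(3)·log₂(P(3)/Q(3)) = (2/15)·log₂((2/15)/(1/5)) = -0.07800
  P(4)·log₂(P(4)/Q(4)) = (1/15)·log₂((1/15)/(1/5)) = -0.10566
  P(5)·log₂(P(5)/Q(5)) = (7/30)·log₂((7/30)/(1/5)) = 0.05189

D_KL(P||Q) = -0.10566 + 0.66096 - 0.07800 - 0.10566 + 0.05189 = 0.42353 ≈ 0.4235 bits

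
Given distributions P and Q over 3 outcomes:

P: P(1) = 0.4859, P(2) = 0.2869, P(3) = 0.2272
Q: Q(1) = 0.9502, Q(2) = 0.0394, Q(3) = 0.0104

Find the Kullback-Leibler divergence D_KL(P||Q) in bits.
1.3625 bits

D_KL(P||Q) = Σ P(x) log₂(P(x)/Q(x))

Computing term by term:
  P(1)·log₂(P(1)/Q(1)) = 0.4859·log₂(0.4859/0.9502) = -0.47014
  P(2)·log₂(P(2)/Q(2)) = 0.2869·log₂(0.2869/0.0394) = 0.82176
  P(3)·log₂(P(3)/Q(3)) = 0.2272·log₂(0.2272/0.0104) = 1.01088

D_KL(P||Q) = -0.47014 + 0.82176 + 1.01088 = 1.36250 ≈ 1.3625 bits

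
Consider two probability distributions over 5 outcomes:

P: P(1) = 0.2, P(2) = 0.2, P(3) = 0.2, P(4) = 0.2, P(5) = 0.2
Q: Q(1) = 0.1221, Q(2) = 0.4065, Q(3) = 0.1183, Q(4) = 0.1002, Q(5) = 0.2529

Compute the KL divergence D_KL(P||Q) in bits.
0.2210 bits

D_KL(P||Q) = Σ P(x) log₂(P(x)/Q(x))

Computing term by term:
  P(1)·log₂(P(1)/Q(1)) = 0.2·log₂(0.2/0.1221) = 0.14239
  P(2)·log₂(P(2)/Q(2)) = 0.2·log₂(0.2/0.4065) = -0.20465
  P(3)·log₂(P(3)/Q(3)) = 0.2·log₂(0.2/0.1183) = 0.15151
  P(4)·log₂(P(4)/Q(4)) = 0.2·log₂(0.2/0.1002) = 0.19942
  P(5)·log₂(P(5)/Q(5)) = 0.2·log₂(0.2/0.2529) = -0.06771

D_KL(P||Q) = 0.14239 - 0.20465 + 0.15151 + 0.19942 - 0.06771 = 0.22096 ≈ 0.2210 bits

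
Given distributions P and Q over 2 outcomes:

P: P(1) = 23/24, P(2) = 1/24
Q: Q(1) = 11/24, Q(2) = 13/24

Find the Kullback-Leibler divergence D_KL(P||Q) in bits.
0.8656 bits

D_KL(P||Q) = Σ P(x) log₂(P(x)/Q(x))

Computing term by term:
  P(1)·log₂(P(1)/Q(1)) = (23/24)·log₂((23/24)/(11/24)) = 1.01979
  P(2)·log₂(P(2)/Q(2)) = (1/24)·log₂((1/24)/(13/24)) = -0.15418

D_KL(P||Q) = 1.01979 - 0.15418 = 0.86561 ≈ 0.8656 bits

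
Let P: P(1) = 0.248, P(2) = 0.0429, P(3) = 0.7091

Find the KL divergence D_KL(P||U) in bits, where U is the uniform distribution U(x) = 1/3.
0.5395 bits

U(i) = 1/3 for all i

D_KL(P||U) = Σ P(x) log₂(P(x) / (1/3))
           = Σ P(x) log₂(P(x)) + log₂(3)
           = log₂(3) - H(P)

H(P) = -Σ P(x) log₂(P(x)):
  -P(1)·log₂(P(1)) = -(0.248)·log₂(0.248) = 0.49887
  -P(2)·log₂(P(2)) = -(0.0429)·log₂(0.0429) = 0.19489
  -P(3)·log₂(P(3)) = -(0.7091)·log₂(0.7091) = 0.35167
H(P) = 0.49887 + 0.19489 + 0.35167 = 1.04543 bits

log₂(3) = 1.58496 bits

D_KL(P||U) = 1.58496 - 1.04543 = 0.53953 ≈ 0.5395 bits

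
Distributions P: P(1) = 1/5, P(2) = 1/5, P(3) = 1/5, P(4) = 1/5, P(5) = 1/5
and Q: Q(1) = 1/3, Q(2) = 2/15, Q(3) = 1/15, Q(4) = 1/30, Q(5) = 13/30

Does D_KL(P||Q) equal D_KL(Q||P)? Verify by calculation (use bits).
D_KL(P||Q) = 0.5805 bits, D_KL(Q||P) = 0.4592 bits. No — D_KL(P||Q) ≠ D_KL(Q||P) for this pair.

D_KL(P||Q) = Σ P(x) log₂(P(x)/Q(x))

Computing term by term:
  P(1)·log₂(P(1)/Q(1)) = (1/5)·log₂((1/5)/(1/3)) = -0.14739
  P(2)·log₂(P(2)/Q(2)) = (1/5)·log₂((1/5)/(2/15)) = 0.11699
  P(3)·log₂(P(3)/Q(3)) = (1/5)·log₂((1/5)/(1/15)) = 0.31699
  P(4)·log₂(P(4)/Q(4)) = (1/5)·log₂((1/5)/(1/30)) = 0.51699
  P(5)·log₂(P(5)/Q(5)) = (1/5)·log₂((1/5)/(13/30)) = -0.22310

D_KL(P||Q) = -0.14739 + 0.11699 + 0.31699 + 0.51699 - 0.22310 = 0.58048 ≈ 0.5805 bits

D_KL(Q||P) = Σ Q(x) log₂(Q(x)/P(x))

Computing term by term:
  Q(1)·log₂(Q(1)/P(1)) = (1/3)·log₂((1/3)/(1/5)) = 0.24566
  Q(2)·log₂(Q(2)/P(2)) = (2/15)·log₂((2/15)/(1/5)) = -0.07800
  Q(3)·log₂(Q(3)/P(3)) = (1/15)·log₂((1/15)/(1/5)) = -0.10566
  Q(4)·log₂(Q(4)/P(4)) = (1/30)·log₂((1/30)/(1/5)) = -0.08617
  Q(5)·log₂(Q(5)/P(5)) = (13/30)·log₂((13/30)/(1/5)) = 0.48337

D_KL(Q||P) = 0.24566 - 0.07800 - 0.10566 - 0.08617 + 0.48337 = 0.45920 ≈ 0.4592 bits

These are NOT equal (difference: 0.1213 bits). KL divergence is asymmetric: D_KL(P||Q) ≠ D_KL(Q||P) in general.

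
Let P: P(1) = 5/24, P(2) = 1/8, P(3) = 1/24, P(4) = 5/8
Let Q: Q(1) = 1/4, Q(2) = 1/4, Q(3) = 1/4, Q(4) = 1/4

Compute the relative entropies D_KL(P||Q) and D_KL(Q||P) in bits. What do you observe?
D_KL(P||Q) = 0.5387 bits, D_KL(Q||P) = 0.6315 bits. The two directions give different values (D_KL(Q||P) exceeds D_KL(P||Q) by 0.0928 bits): KL divergence is asymmetric.

D_KL(P||Q) = Σ P(x) log₂(P(x)/Q(x))

Computing term by term:
  P(1)·log₂(P(1)/Q(1)) = (5/24)·log₂((5/24)/(1/4)) = -0.05480
  P(2)·log₂(P(2)/Q(2)) = (1/8)·log₂((1/8)/(1/4)) = -0.12500
  P(3)·log₂(P(3)/Q(3)) = (1/24)·log₂((1/24)/(1/4)) = -0.10771
  P(4)·log₂(P(4)/Q(4)) = (5/8)·log₂((5/8)/(1/4)) = 0.82621

D_KL(P||Q) = -0.05480 - 0.12500 - 0.10771 + 0.82621 = 0.53870 ≈ 0.5387 bits

D_KL(Q||P) = Σ Q(x) log₂(Q(x)/P(x))

Computing term by term:
  Q(1)·log₂(Q(1)/P(1)) = (1/4)·log₂((1/4)/(5/24)) = 0.06576
  Q(2)·log₂(Q(2)/P(2)) = (1/4)·log₂((1/4)/(1/8)) = 0.25000
  Q(3)·log₂(Q(3)/P(3)) = (1/4)·log₂((1/4)/(1/24)) = 0.64624
  Q(4)·log₂(Q(4)/P(4)) = (1/4)·log₂((1/4)/(5/8)) = -0.33048

D_KL(Q||P) = 0.06576 + 0.25000 + 0.64624 - 0.33048 = 0.63152 ≈ 0.6315 bits

These are NOT equal (difference: 0.0928 bits). KL divergence is asymmetric: D_KL(P||Q) ≠ D_KL(Q||P) in general.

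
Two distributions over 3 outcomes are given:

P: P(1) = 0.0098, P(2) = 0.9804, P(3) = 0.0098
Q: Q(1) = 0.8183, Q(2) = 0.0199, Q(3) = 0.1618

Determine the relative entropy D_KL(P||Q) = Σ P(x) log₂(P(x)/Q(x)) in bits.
5.4101 bits

D_KL(P||Q) = Σ P(x) log₂(P(x)/Q(x))

Computing term by term:
  P(1)·log₂(P(1)/Q(1)) = 0.0098·log₂(0.0098/0.8183) = -0.06256
  P(2)·log₂(P(2)/Q(2)) = 0.9804·log₂(0.9804/0.0199) = 5.51233
  P(3)·log₂(P(3)/Q(3)) = 0.0098·log₂(0.0098/0.1618) = -0.03964

D_KL(P||Q) = -0.06256 + 5.51233 - 0.03964 = 5.41013 ≈ 5.4101 bits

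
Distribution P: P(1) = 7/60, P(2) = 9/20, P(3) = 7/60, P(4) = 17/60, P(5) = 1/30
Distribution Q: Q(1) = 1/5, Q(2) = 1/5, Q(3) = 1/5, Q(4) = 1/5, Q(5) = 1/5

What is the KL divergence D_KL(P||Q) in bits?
0.4012 bits

D_KL(P||Q) = Σ P(x) log₂(P(x)/Q(x))

Computing term by term:
  P(1)·log₂(P(1)/Q(1)) = (7/60)·log₂((7/60)/(1/5)) = -0.09072
  P(2)·log₂(P(2)/Q(2)) = (9/20)·log₂((9/20)/(1/5)) = 0.52647
  P(3)·log₂(P(3)/Q(3)) = (7/60)·log₂((7/60)/(1/5)) = -0.09072
  P(4)·log₂(P(4)/Q(4)) = (17/60)·log₂((17/60)/(1/5)) = 0.14238
  P(5)·log₂(P(5)/Q(5)) = (1/30)·log₂((1/30)/(1/5)) = -0.08617

D_KL(P||Q) = -0.09072 + 0.52647 - 0.09072 + 0.14238 - 0.08617 = 0.40124 ≈ 0.4012 bits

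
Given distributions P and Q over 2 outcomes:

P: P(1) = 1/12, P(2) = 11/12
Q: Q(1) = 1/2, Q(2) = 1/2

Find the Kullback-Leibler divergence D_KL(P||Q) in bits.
0.5862 bits

D_KL(P||Q) = Σ P(x) log₂(P(x)/Q(x))

Computing term by term:
  P(1)·log₂(P(1)/Q(1)) = (1/12)·log₂((1/12)/(1/2)) = -0.21541
  P(2)·log₂(P(2)/Q(2)) = (11/12)·log₂((11/12)/(1/2)) = 0.80160

D_KL(P||Q) = -0.21541 + 0.80160 = 0.58619 ≈ 0.5862 bits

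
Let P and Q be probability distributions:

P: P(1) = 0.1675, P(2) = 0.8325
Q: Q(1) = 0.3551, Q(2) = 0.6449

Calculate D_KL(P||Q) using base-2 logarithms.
0.1251 bits

D_KL(P||Q) = Σ P(x) log₂(P(x)/Q(x))

Computing term by term:
  P(1)·log₂(P(1)/Q(1)) = 0.1675·log₂(0.1675/0.3551) = -0.18158
  P(2)·log₂(P(2)/Q(2)) = 0.8325·log₂(0.8325/0.6449) = 0.30667

D_KL(P||Q) = -0.18158 + 0.30667 = 0.12509 ≈ 0.1251 bits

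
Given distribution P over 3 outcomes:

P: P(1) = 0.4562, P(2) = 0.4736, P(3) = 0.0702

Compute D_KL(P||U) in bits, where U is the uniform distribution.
0.2887 bits

U(i) = 1/3 for all i

D_KL(P||U) = Σ P(x) log₂(P(x) / (1/3))
           = Σ P(x) log₂(P(x)) + log₂(3)
           = log₂(3) - H(P)

H(P) = -Σ P(x) log₂(P(x)):
  -P(1)·log₂(P(1)) = -(0.4562)·log₂(0.4562) = 0.51654
  -P(2)·log₂(P(2)) = -(0.4736)·log₂(0.4736) = 0.51066
  -P(3)·log₂(P(3)) = -(0.0702)·log₂(0.0702) = 0.26903
H(P) = 0.51654 + 0.51066 + 0.26903 = 1.29623 bits

log₂(3) = 1.58496 bits

D_KL(P||U) = 1.58496 - 1.29623 = 0.28873 ≈ 0.2887 bits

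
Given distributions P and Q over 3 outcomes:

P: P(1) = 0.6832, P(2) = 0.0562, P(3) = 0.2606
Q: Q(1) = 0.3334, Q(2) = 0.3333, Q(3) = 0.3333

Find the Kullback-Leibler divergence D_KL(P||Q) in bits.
0.4703 bits

D_KL(P||Q) = Σ P(x) log₂(P(x)/Q(x))

Computing term by term:
  P(1)·log₂(P(1)/Q(1)) = 0.6832·log₂(0.6832/0.3334) = 0.70715
  P(2)·log₂(P(2)/Q(2)) = 0.0562·log₂(0.0562/0.3333) = -0.14433
  P(3)·log₂(P(3)/Q(3)) = 0.2606·log₂(0.2606/0.3333) = -0.09251

D_KL(P||Q) = 0.70715 - 0.14433 - 0.09251 = 0.47031 ≈ 0.4703 bits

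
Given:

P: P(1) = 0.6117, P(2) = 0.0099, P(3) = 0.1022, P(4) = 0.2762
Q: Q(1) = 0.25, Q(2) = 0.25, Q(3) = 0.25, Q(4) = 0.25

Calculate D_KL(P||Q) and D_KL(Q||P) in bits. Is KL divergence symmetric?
D_KL(P||Q) = 0.6513 bits, D_KL(Q||P) = 1.1286 bits. No, KL divergence is not symmetric.

D_KL(P||Q) = Σ P(x) log₂(P(x)/Q(x))

Computing term by term:
  P(1)·log₂(P(1)/Q(1)) = 0.6117·log₂(0.6117/0.25) = 0.78964
  P(2)·log₂(P(2)/Q(2)) = 0.0099·log₂(0.0099/0.25) = -0.04612
  P(3)·log₂(P(3)/Q(3)) = 0.1022·log₂(0.1022/0.25) = -0.13189
  P(4)·log₂(P(4)/Q(4)) = 0.2762·log₂(0.2762/0.25) = 0.03971

D_KL(P||Q) = 0.78964 - 0.04612 - 0.13189 + 0.03971 = 0.65134 ≈ 0.6513 bits

D_KL(Q||P) = Σ Q(x) log₂(Q(x)/P(x))

Computing term by term:
  Q(1)·log₂(Q(1)/P(1)) = 0.25·log₂(0.25/0.6117) = -0.32272
  Q(2)·log₂(Q(2)/P(2)) = 0.25·log₂(0.25/0.0099) = 1.16459
  Q(3)·log₂(Q(3)/P(3)) = 0.25·log₂(0.25/0.1022) = 0.32263
  Q(4)·log₂(Q(4)/P(4)) = 0.25·log₂(0.25/0.2762) = -0.03595

D_KL(Q||P) = -0.32272 + 1.16459 + 0.32263 - 0.03595 = 1.12855 ≈ 1.1286 bits

These are NOT equal (difference: 0.4773 bits). KL divergence is asymmetric: D_KL(P||Q) ≠ D_KL(Q||P) in general.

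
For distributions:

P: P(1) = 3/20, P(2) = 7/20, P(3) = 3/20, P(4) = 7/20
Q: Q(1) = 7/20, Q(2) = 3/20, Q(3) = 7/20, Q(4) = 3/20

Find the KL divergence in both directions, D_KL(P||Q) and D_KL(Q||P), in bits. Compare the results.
D_KL(P||Q) = 0.4890 bits, D_KL(Q||P) = 0.4890 bits. The two directions give exactly the same value for this pair.

D_KL(P||Q) = Σ P(x) log₂(P(x)/Q(x))

Computing term by term:
  P(1)·log₂(P(1)/Q(1)) = (3/20)·log₂((3/20)/(7/20)) = -0.18336
  P(2)·log₂(P(2)/Q(2)) = (7/20)·log₂((7/20)/(3/20)) = 0.42784
  P(3)·log₂(P(3)/Q(3)) = (3/20)·log₂((3/20)/(7/20)) = -0.18336
  P(4)·log₂(P(4)/Q(4)) = (7/20)·log₂((7/20)/(3/20)) = 0.42784

D_KL(P||Q) = -0.18336 + 0.42784 - 0.18336 + 0.42784 = 0.48896 ≈ 0.4890 bits

D_KL(Q||P) = Σ Q(x) log₂(Q(x)/P(x))

Computing term by term:
  Q(1)·log₂(Q(1)/P(1)) = (7/20)·log₂((7/20)/(3/20)) = 0.42784
  Q(2)·log₂(Q(2)/P(2)) = (3/20)·log₂((3/20)/(7/20)) = -0.18336
  Q(3)·log₂(Q(3)/P(3)) = (7/20)·log₂((7/20)/(3/20)) = 0.42784
  Q(4)·log₂(Q(4)/P(4)) = (3/20)·log₂((3/20)/(7/20)) = -0.18336

D_KL(Q||P) = 0.42784 - 0.18336 + 0.42784 - 0.18336 = 0.48896 ≈ 0.4890 bits

These ARE equal here. Q is P with outcomes relabeled (Q(1) = P(2), Q(2) = P(1), Q(3) = P(4), Q(4) = P(3)) by a relabeling that is its own inverse, so the two sums contain exactly the same terms in a different order. This is a special case — KL divergence is not symmetric in general: D_KL(P||Q) ≠ D_KL(Q||P) for most P, Q.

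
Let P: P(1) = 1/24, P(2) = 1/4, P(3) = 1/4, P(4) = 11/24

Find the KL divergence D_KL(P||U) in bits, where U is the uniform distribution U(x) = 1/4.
0.2931 bits

U(i) = 1/4 for all i

D_KL(P||U) = Σ P(x) log₂(P(x) / (1/4))
           = Σ P(x) log₂(P(x)) + log₂(4)
           = log₂(4) - H(P)

H(P) = -Σ P(x) log₂(P(x)):
  -P(1)·log₂(P(1)) = -(1/24)·log₂(1/24) = 0.19104
  -P(2)·log₂(P(2)) = -(1/4)·log₂(1/4) = 0.50000
  -P(3)·log₂(P(3)) = -(1/4)·log₂(1/4) = 0.50000
  -P(4)·log₂(P(4)) = -(11/24)·log₂(11/24) = 0.51587
H(P) = 0.19104 + 0.50000 + 0.50000 + 0.51587 = 1.70691 bits

log₂(4) = 2.00000 bits

D_KL(P||U) = 2.00000 - 1.70691 = 0.29309 ≈ 0.2931 bits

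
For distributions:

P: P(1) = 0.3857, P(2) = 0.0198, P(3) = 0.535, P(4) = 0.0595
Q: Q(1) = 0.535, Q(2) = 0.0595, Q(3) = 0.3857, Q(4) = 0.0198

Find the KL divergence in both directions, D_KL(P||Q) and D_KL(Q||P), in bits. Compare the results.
D_KL(P||Q) = 0.1335 bits, D_KL(Q||P) = 0.1335 bits. The two directions give exactly the same value for this pair.

D_KL(P||Q) = Σ P(x) log₂(P(x)/Q(x))

Computing term by term:
  P(1)·log₂(P(1)/Q(1)) = 0.3857·log₂(0.3857/0.535) = -0.18207
  P(2)·log₂(P(2)/Q(2)) = 0.0198·log₂(0.0198/0.0595) = -0.03143
  P(3)·log₂(P(3)/Q(3)) = 0.535·log₂(0.535/0.3857) = 0.25255
  P(4)·log₂(P(4)/Q(4)) = 0.0595·log₂(0.0595/0.0198) = 0.09445

D_KL(P||Q) = -0.18207 - 0.03143 + 0.25255 + 0.09445 = 0.13350 ≈ 0.1335 bits

D_KL(Q||P) = Σ Q(x) log₂(Q(x)/P(x))

Computing term by term:
  Q(1)·log₂(Q(1)/P(1)) = 0.535·log₂(0.535/0.3857) = 0.25255
  Q(2)·log₂(Q(2)/P(2)) = 0.0595·log₂(0.0595/0.0198) = 0.09445
  Q(3)·log₂(Q(3)/P(3)) = 0.3857·log₂(0.3857/0.535) = -0.18207
  Q(4)·log₂(Q(4)/P(4)) = 0.0198·log₂(0.0198/0.0595) = -0.03143

D_KL(Q||P) = 0.25255 + 0.09445 - 0.18207 - 0.03143 = 0.13350 ≈ 0.1335 bits

These ARE equal here. Q is P with outcomes relabeled (Q(1) = P(3), Q(2) = P(4), Q(3) = P(1), Q(4) = P(2)) by a relabeling that is its own inverse, so the two sums contain exactly the same terms in a different order. This is a special case — KL divergence is not symmetric in general: D_KL(P||Q) ≠ D_KL(Q||P) for most P, Q.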